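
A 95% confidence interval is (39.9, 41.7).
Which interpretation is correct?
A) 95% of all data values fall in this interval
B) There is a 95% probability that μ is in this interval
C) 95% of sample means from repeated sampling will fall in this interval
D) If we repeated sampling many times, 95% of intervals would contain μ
D

A) Wrong — a CI is about the parameter μ, not individual data values.
B) Wrong — μ is fixed; the randomness lives in the interval, not in μ.
C) Wrong — coverage applies to intervals containing μ, not to future x̄ values.
D) Correct — this is the frequentist long-run coverage interpretation.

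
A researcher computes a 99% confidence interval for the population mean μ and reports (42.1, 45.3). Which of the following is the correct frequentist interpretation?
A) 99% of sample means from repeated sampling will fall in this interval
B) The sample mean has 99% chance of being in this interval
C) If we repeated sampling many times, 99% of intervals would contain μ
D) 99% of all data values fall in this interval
C

A) Wrong — coverage applies to intervals containing μ, not to future x̄ values.
B) Wrong — x̄ is observed and sits in the interval by construction.
C) Correct — this is the frequentist long-run coverage interpretation.
D) Wrong — a CI is about the parameter μ, not individual data values.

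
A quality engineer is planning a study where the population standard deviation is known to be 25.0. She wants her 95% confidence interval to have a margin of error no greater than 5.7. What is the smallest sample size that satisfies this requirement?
n ≥ 74

For margin E ≤ 5.7:
n ≥ (z* · σ / E)²
n ≥ (1.960 · 25.0 / 5.7)²
n ≥ 73.90

Minimum n = 74 (rounding up)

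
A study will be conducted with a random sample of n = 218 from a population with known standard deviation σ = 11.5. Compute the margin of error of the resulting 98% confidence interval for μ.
Margin of error = 1.81

Margin of error = z* · σ/√n
= 2.326 · 11.5/√218
= 2.326 · 11.5/14.7648
= 1.81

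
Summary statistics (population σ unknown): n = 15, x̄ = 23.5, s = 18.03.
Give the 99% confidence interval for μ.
(9.64, 37.36)

t-interval (σ unknown):
df = n - 1 = 14
t* = 2.977 for 99% confidence

Margin of error = t* · s/√n = 2.977 · 18.03/√15 = 13.86

CI: (9.64, 37.36)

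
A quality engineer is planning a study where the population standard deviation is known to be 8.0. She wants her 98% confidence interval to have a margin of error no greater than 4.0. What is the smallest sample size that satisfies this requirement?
n ≥ 22

For margin E ≤ 4.0:
n ≥ (z* · σ / E)²
n ≥ (2.326 · 8.0 / 4.0)²
n ≥ 21.64

Minimum n = 22 (rounding up)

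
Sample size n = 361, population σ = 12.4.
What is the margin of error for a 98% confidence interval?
Margin of error = 1.52

Margin of error = z* · σ/√n
= 2.326 · 12.4/√361
= 2.326 · 12.4/19.0000
= 1.52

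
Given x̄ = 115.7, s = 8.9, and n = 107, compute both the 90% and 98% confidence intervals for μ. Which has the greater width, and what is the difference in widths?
98% CI is wider by 1.21

df = 106
90% CI: t* = 1.659, (114.27, 117.13), width = 2 · t* · s/√n = 2.85
98% CI: t* = 2.362, (113.67, 117.73), width = 2 · t* · s/√n = 4.06

The 98% CI is wider by 4.06 - 2.85 = 1.21.
Higher confidence requires a wider interval.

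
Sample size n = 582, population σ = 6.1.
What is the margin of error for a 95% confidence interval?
Margin of error = 0.50

Margin of error = z* · σ/√n
= 1.960 · 6.1/√582
= 1.960 · 6.1/24.1247
= 0.50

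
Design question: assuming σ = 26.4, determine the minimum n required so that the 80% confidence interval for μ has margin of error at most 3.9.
n ≥ 76

For margin E ≤ 3.9:
n ≥ (z* · σ / E)²
n ≥ (1.282 · 26.4 / 3.9)²
n ≥ 75.31

Minimum n = 76 (rounding up)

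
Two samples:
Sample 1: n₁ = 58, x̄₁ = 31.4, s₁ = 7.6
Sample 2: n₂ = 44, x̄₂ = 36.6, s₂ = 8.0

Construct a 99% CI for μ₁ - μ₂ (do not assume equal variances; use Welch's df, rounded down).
(-9.32, -1.08)

Difference: x̄₁ - x̄₂ = -5.20
SE = √(s₁²/n₁ + s₂²/n₂) = √(7.6²/58 + 8.0²/44) = 1.5654
df = 90.16 → 90 (Welch–Satterthwaite, rounded down)
t* = 2.632

CI: -5.20 ± 2.632 · 1.5654 = -5.20 ± 4.12 = (-9.32, -1.08)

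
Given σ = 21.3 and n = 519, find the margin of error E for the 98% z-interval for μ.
Margin of error = 2.17

Margin of error = z* · σ/√n
= 2.326 · 21.3/√519
= 2.326 · 21.3/22.7816
= 2.17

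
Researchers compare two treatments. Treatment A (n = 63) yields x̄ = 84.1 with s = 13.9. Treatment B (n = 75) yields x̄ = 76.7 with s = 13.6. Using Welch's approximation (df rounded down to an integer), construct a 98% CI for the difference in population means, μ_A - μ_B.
(1.86, 12.94)

Difference: x̄₁ - x̄₂ = 7.40
SE = √(s₁²/n₁ + s₂²/n₂) = √(13.9²/63 + 13.6²/75) = 2.3522
df = 130.89 → 130 (Welch–Satterthwaite, rounded down)
t* = 2.355

CI: 7.40 ± 2.355 · 2.3522 = 7.40 ± 5.54 = (1.86, 12.94)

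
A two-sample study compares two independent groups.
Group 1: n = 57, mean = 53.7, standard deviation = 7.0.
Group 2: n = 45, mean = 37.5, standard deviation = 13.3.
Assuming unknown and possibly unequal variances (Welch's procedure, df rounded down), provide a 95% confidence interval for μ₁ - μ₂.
(11.82, 20.58)

Difference: x̄₁ - x̄₂ = 16.20
SE = √(s₁²/n₁ + s₂²/n₂) = √(7.0²/57 + 13.3²/45) = 2.1887
df = 62.98 → 62 (Welch–Satterthwaite, rounded down)
t* = 1.999

CI: 16.20 ± 1.999 · 2.1887 = 16.20 ± 4.38 = (11.82, 20.58)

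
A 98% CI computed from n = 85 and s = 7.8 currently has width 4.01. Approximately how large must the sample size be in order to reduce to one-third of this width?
n ≈ 765

CI width ∝ 1/√n
To reduce width by factor 3, need √n to grow by 3 → need 3² = 9 times as many samples.

Current: n = 85, width = 4.01
New: n = 765, width ≈ 1.31

Width reduced by factor of 4.01/1.31 = 3.06.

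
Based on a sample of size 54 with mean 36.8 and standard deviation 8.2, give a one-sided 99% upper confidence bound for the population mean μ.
μ ≤ 39.48

Upper bound (one-sided):
t* = 2.399 (one-sided for 99%)
Upper bound = x̄ + t* · s/√n = 36.8 + 2.399 · 8.2/√54 = 39.48

We are 99% confident that μ ≤ 39.48.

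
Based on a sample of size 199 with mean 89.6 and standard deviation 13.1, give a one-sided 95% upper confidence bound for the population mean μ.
μ ≤ 91.14

Upper bound (one-sided):
t* = 1.653 (one-sided for 95%)
Upper bound = x̄ + t* · s/√n = 89.6 + 1.653 · 13.1/√199 = 91.14

We are 95% confident that μ ≤ 91.14.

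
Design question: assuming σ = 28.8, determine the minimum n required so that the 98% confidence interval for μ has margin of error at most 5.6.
n ≥ 144

For margin E ≤ 5.6:
n ≥ (z* · σ / E)²
n ≥ (2.326 · 28.8 / 5.6)²
n ≥ 143.10

Minimum n = 144 (rounding up)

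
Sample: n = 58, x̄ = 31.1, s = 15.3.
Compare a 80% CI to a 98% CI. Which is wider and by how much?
98% CI is wider by 4.41

df = 57
80% CI: t* = 1.297, (28.49, 33.71), width = 2 · t* · s/√n = 5.21
98% CI: t* = 2.394, (26.29, 35.91), width = 2 · t* · s/√n = 9.62

The 98% CI is wider by 9.62 - 5.21 = 4.41.
Higher confidence requires a wider interval.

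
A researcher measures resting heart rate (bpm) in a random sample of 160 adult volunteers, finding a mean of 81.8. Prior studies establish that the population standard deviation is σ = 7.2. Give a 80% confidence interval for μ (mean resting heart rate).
(81.07, 82.53)

z-interval (σ known):
z* = 1.282 for 80% confidence

Margin of error = z* · σ/√n = 1.282 · 7.2/√160 = 0.73

CI: (81.8 - 0.73, 81.8 + 0.73) = (81.07, 82.53)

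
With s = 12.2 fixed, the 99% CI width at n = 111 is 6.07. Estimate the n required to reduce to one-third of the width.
n ≈ 999

CI width ∝ 1/√n
To reduce width by factor 3, need √n to grow by 3 → need 3² = 9 times as many samples.

Current: n = 111, width = 6.07
New: n = 999, width ≈ 1.99

Width reduced by factor of 6.07/1.99 = 3.05.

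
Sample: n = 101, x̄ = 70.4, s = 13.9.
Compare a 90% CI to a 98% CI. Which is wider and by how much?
98% CI is wider by 1.95

df = 100
90% CI: t* = 1.660, (68.10, 72.70), width = 2 · t* · s/√n = 4.59
98% CI: t* = 2.364, (67.13, 73.67), width = 2 · t* · s/√n = 6.54

The 98% CI is wider by 6.54 - 4.59 = 1.95.
Higher confidence requires a wider interval.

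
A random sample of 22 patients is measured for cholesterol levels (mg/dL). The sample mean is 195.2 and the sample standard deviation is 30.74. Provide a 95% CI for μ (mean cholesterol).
(181.57, 208.83)

t-interval (σ unknown):
df = n - 1 = 21
t* = 2.080 for 95% confidence

Margin of error = t* · s/√n = 2.080 · 30.74/√22 = 13.63

CI: (181.57, 208.83)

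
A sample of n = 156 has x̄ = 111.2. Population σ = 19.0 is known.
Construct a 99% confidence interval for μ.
(107.28, 115.12)

z-interval (σ known):
z* = 2.576 for 99% confidence

Margin of error = z* · σ/√n = 2.576 · 19.0/√156 = 3.92

CI: (111.2 - 3.92, 111.2 + 3.92) = (107.28, 115.12)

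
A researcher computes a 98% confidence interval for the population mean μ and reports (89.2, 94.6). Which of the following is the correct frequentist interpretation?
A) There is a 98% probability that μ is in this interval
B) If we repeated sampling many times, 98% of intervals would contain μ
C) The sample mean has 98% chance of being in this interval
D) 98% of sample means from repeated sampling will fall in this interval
B

A) Wrong — μ is fixed; the randomness lives in the interval, not in μ.
B) Correct — this is the frequentist long-run coverage interpretation.
C) Wrong — x̄ is observed and sits in the interval by construction.
D) Wrong — coverage applies to intervals containing μ, not to future x̄ values.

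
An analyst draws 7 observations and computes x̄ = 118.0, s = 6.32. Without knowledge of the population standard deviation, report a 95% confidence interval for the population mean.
(112.15, 123.85)

t-interval (σ unknown):
df = n - 1 = 6
t* = 2.447 for 95% confidence

Margin of error = t* · s/√n = 2.447 · 6.32/√7 = 5.85

CI: (112.15, 123.85)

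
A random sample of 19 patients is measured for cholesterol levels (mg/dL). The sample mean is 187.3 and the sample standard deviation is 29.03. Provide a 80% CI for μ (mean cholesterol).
(178.44, 196.16)

t-interval (σ unknown):
df = n - 1 = 18
t* = 1.330 for 80% confidence

Margin of error = t* · s/√n = 1.330 · 29.03/√19 = 8.86

CI: (178.44, 196.16)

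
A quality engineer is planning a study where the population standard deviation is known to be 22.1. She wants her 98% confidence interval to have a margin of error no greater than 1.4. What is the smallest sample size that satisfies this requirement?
n ≥ 1349

For margin E ≤ 1.4:
n ≥ (z* · σ / E)²
n ≥ (2.326 · 22.1 / 1.4)²
n ≥ 1348.18

Minimum n = 1349 (rounding up)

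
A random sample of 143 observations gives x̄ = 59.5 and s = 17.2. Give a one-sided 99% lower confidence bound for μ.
μ ≥ 56.12

Lower bound (one-sided):
t* = 2.353 (one-sided for 99%)
Lower bound = x̄ - t* · s/√n = 59.5 - 2.353 · 17.2/√143 = 56.12

We are 99% confident that μ ≥ 56.12.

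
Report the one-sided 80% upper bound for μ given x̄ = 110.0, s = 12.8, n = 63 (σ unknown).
μ ≤ 111.37

Upper bound (one-sided):
t* = 0.847 (one-sided for 80%)
Upper bound = x̄ + t* · s/√n = 110.0 + 0.847 · 12.8/√63 = 111.37

We are 80% confident that μ ≤ 111.37.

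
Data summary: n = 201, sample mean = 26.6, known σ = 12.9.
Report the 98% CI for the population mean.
(24.48, 28.72)

z-interval (σ known):
z* = 2.326 for 98% confidence

Margin of error = z* · σ/√n = 2.326 · 12.9/√201 = 2.12

CI: (26.6 - 2.12, 26.6 + 2.12) = (24.48, 28.72)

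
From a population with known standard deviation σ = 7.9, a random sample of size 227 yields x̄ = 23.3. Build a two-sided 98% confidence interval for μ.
(22.08, 24.52)

z-interval (σ known):
z* = 2.326 for 98% confidence

Margin of error = z* · σ/√n = 2.326 · 7.9/√227 = 1.22

CI: (23.3 - 1.22, 23.3 + 1.22) = (22.08, 24.52)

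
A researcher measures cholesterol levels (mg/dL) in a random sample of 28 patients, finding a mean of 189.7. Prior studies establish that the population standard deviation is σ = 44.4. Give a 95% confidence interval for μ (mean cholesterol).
(173.25, 206.15)

z-interval (σ known):
z* = 1.960 for 95% confidence

Margin of error = z* · σ/√n = 1.960 · 44.4/√28 = 16.45

CI: (189.7 - 16.45, 189.7 + 16.45) = (173.25, 206.15)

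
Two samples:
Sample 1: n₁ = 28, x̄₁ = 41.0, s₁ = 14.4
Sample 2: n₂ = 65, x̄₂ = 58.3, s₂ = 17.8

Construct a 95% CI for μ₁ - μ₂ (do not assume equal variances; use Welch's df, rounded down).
(-24.31, -10.29)

Difference: x̄₁ - x̄₂ = -17.30
SE = √(s₁²/n₁ + s₂²/n₂) = √(14.4²/28 + 17.8²/65) = 3.5043
df = 62.77 → 62 (Welch–Satterthwaite, rounded down)
t* = 1.999

CI: -17.30 ± 1.999 · 3.5043 = -17.30 ± 7.01 = (-24.31, -10.29)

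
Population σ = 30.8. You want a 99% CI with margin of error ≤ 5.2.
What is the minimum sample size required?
n ≥ 233

For margin E ≤ 5.2:
n ≥ (z* · σ / E)²
n ≥ (2.576 · 30.8 / 5.2)²
n ≥ 232.80

Minimum n = 233 (rounding up)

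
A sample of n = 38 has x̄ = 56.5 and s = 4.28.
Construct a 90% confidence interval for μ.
(55.33, 57.67)

t-interval (σ unknown):
df = n - 1 = 37
t* = 1.687 for 90% confidence

Margin of error = t* · s/√n = 1.687 · 4.28/√38 = 1.17

CI: (55.33, 57.67)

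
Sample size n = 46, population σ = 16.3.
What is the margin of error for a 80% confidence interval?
Margin of error = 3.08

Margin of error = z* · σ/√n
= 1.282 · 16.3/√46
= 1.282 · 16.3/6.7823
= 3.08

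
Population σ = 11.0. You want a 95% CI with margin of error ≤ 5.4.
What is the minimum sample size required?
n ≥ 16

For margin E ≤ 5.4:
n ≥ (z* · σ / E)²
n ≥ (1.960 · 11.0 / 5.4)²
n ≥ 15.94

Minimum n = 16 (rounding up)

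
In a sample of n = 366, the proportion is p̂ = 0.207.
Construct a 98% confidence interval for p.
(0.158, 0.256)

Proportion CI:
SE = √(p̂(1-p̂)/n) = √(0.207 · 0.793 / 366) = 0.02118

z* = 2.326
Margin = z* · SE = 2.326 · 0.02118 = 0.0493

CI: 0.207 ± 0.0493 = (0.158, 0.256)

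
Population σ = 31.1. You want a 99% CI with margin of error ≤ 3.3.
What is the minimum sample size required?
n ≥ 590

For margin E ≤ 3.3:
n ≥ (z* · σ / E)²
n ≥ (2.576 · 31.1 / 3.3)²
n ≥ 589.37

Minimum n = 590 (rounding up)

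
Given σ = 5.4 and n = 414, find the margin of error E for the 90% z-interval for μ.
Margin of error = 0.44

Margin of error = z* · σ/√n
= 1.645 · 5.4/√414
= 1.645 · 5.4/20.3470
= 0.44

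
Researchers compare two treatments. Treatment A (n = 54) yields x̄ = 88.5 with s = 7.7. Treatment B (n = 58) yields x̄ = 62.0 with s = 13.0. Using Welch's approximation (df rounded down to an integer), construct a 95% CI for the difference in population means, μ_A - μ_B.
(22.52, 30.48)

Difference: x̄₁ - x̄₂ = 26.50
SE = √(s₁²/n₁ + s₂²/n₂) = √(7.7²/54 + 13.0²/58) = 2.0029
df = 93.74 → 93 (Welch–Satterthwaite, rounded down)
t* = 1.986

CI: 26.50 ± 1.986 · 2.0029 = 26.50 ± 3.98 = (22.52, 30.48)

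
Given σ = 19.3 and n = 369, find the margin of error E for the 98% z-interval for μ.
Margin of error = 2.34

Margin of error = z* · σ/√n
= 2.326 · 19.3/√369
= 2.326 · 19.3/19.2094
= 2.34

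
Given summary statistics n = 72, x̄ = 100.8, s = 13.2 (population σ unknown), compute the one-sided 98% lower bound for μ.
μ ≥ 97.55

Lower bound (one-sided):
t* = 2.092 (one-sided for 98%)
Lower bound = x̄ - t* · s/√n = 100.8 - 2.092 · 13.2/√72 = 97.55

We are 98% confident that μ ≥ 97.55.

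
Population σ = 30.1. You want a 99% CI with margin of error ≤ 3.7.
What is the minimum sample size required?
n ≥ 440

For margin E ≤ 3.7:
n ≥ (z* · σ / E)²
n ≥ (2.576 · 30.1 / 3.7)²
n ≥ 439.16

Minimum n = 440 (rounding up)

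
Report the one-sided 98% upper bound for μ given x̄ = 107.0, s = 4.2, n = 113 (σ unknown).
μ ≤ 107.82

Upper bound (one-sided):
t* = 2.078 (one-sided for 98%)
Upper bound = x̄ + t* · s/√n = 107.0 + 2.078 · 4.2/√113 = 107.82

We are 98% confident that μ ≤ 107.82.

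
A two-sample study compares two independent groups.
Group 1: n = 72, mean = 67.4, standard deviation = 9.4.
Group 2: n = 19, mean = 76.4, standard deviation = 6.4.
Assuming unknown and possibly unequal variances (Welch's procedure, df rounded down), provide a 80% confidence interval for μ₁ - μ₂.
(-11.40, -6.60)

Difference: x̄₁ - x̄₂ = -9.00
SE = √(s₁²/n₁ + s₂²/n₂) = √(9.4²/72 + 6.4²/19) = 1.8393
df = 40.96 → 40 (Welch–Satterthwaite, rounded down)
t* = 1.303

CI: -9.00 ± 1.303 · 1.8393 = -9.00 ± 2.40 = (-11.40, -6.60)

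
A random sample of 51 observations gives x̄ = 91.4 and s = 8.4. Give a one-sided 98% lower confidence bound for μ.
μ ≥ 88.92

Lower bound (one-sided):
t* = 2.109 (one-sided for 98%)
Lower bound = x̄ - t* · s/√n = 91.4 - 2.109 · 8.4/√51 = 88.92

We are 98% confident that μ ≥ 88.92.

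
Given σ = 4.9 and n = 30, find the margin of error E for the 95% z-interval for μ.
Margin of error = 1.75

Margin of error = z* · σ/√n
= 1.960 · 4.9/√30
= 1.960 · 4.9/5.4772
= 1.75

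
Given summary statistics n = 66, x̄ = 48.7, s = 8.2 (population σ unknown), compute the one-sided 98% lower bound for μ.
μ ≥ 46.58

Lower bound (one-sided):
t* = 2.096 (one-sided for 98%)
Lower bound = x̄ - t* · s/√n = 48.7 - 2.096 · 8.2/√66 = 46.58

We are 98% confident that μ ≥ 46.58.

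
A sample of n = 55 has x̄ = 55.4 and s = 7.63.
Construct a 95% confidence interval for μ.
(53.34, 57.46)

t-interval (σ unknown):
df = n - 1 = 54
t* = 2.005 for 95% confidence

Margin of error = t* · s/√n = 2.005 · 7.63/√55 = 2.06

CI: (53.34, 57.46)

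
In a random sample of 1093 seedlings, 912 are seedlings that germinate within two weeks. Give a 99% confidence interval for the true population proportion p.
(0.805, 0.863)

Proportion CI:
p̂ = 912/1093 = 0.83440
SE = √(p̂(1-p̂)/n) = √(0.83440 · 0.16560 / 1093) = 0.01124

z* = 2.576
Margin = z* · SE = 2.576 · 0.01124 = 0.0290

CI: 0.83440 ± 0.0290 = (0.805, 0.863)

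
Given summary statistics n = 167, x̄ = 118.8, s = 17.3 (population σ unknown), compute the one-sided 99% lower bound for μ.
μ ≥ 115.66

Lower bound (one-sided):
t* = 2.349 (one-sided for 99%)
Lower bound = x̄ - t* · s/√n = 118.8 - 2.349 · 17.3/√167 = 115.66

We are 99% confident that μ ≥ 115.66.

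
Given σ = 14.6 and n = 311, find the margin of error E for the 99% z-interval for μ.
Margin of error = 2.13

Margin of error = z* · σ/√n
= 2.576 · 14.6/√311
= 2.576 · 14.6/17.6352
= 2.13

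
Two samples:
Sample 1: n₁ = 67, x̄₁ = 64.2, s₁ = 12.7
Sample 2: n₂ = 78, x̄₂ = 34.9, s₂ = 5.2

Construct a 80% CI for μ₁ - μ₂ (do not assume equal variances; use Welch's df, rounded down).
(27.16, 31.44)

Difference: x̄₁ - x̄₂ = 29.30
SE = √(s₁²/n₁ + s₂²/n₂) = √(12.7²/67 + 5.2²/78) = 1.6595
df = 84.87 → 84 (Welch–Satterthwaite, rounded down)
t* = 1.292

CI: 29.30 ± 1.292 · 1.6595 = 29.30 ± 2.14 = (27.16, 31.44)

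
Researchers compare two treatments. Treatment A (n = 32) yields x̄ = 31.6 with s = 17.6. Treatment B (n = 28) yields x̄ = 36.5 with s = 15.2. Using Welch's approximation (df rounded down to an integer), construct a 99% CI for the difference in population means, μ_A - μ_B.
(-16.19, 6.39)

Difference: x̄₁ - x̄₂ = -4.90
SE = √(s₁²/n₁ + s₂²/n₂) = √(17.6²/32 + 15.2²/28) = 4.2346
df = 57.99 → 57 (Welch–Satterthwaite, rounded down)
t* = 2.665

CI: -4.90 ± 2.665 · 4.2346 = -4.90 ± 11.29 = (-16.19, 6.39)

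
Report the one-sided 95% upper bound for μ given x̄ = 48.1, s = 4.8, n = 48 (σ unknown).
μ ≤ 49.26

Upper bound (one-sided):
t* = 1.678 (one-sided for 95%)
Upper bound = x̄ + t* · s/√n = 48.1 + 1.678 · 4.8/√48 = 49.26

We are 95% confident that μ ≤ 49.26.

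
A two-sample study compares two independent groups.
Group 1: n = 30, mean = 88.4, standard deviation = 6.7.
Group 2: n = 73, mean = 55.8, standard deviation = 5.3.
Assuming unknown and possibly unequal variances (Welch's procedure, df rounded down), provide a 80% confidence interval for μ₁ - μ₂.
(30.82, 34.38)

Difference: x̄₁ - x̄₂ = 32.60
SE = √(s₁²/n₁ + s₂²/n₂) = √(6.7²/30 + 5.3²/73) = 1.3715
df = 44.64 → 44 (Welch–Satterthwaite, rounded down)
t* = 1.301

CI: 32.60 ± 1.301 · 1.3715 = 32.60 ± 1.78 = (30.82, 34.38)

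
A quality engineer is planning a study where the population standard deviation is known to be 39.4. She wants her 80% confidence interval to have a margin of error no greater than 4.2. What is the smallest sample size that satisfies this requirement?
n ≥ 145

For margin E ≤ 4.2:
n ≥ (z* · σ / E)²
n ≥ (1.282 · 39.4 / 4.2)²
n ≥ 144.63

Minimum n = 145 (rounding up)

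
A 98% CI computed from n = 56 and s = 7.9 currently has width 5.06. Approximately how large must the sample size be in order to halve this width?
n ≈ 224

CI width ∝ 1/√n
To reduce width by factor 2, need √n to grow by 2 → need 2² = 4 times as many samples.

Current: n = 56, width = 5.06
New: n = 224, width ≈ 2.47

Width reduced by factor of 5.06/2.47 = 2.05.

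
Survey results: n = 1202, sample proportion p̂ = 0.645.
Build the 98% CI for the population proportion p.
(0.613, 0.677)

Proportion CI:
SE = √(p̂(1-p̂)/n) = √(0.645 · 0.355 / 1202) = 0.01380

z* = 2.326
Margin = z* · SE = 2.326 · 0.01380 = 0.0321

CI: 0.645 ± 0.0321 = (0.613, 0.677)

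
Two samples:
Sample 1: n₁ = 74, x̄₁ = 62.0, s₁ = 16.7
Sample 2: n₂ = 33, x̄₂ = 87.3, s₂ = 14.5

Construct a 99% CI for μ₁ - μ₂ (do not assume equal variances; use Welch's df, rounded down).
(-33.73, -16.87)

Difference: x̄₁ - x̄₂ = -25.30
SE = √(s₁²/n₁ + s₂²/n₂) = √(16.7²/74 + 14.5²/33) = 3.1843
df = 70.28 → 70 (Welch–Satterthwaite, rounded down)
t* = 2.648

CI: -25.30 ± 2.648 · 3.1843 = -25.30 ± 8.43 = (-33.73, -16.87)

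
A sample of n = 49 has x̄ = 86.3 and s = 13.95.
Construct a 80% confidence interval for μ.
(83.71, 88.89)

t-interval (σ unknown):
df = n - 1 = 48
t* = 1.299 for 80% confidence

Margin of error = t* · s/√n = 1.299 · 13.95/√49 = 2.59

CI: (83.71, 88.89)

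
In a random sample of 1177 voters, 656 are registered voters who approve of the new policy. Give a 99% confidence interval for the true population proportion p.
(0.520, 0.595)

Proportion CI:
p̂ = 656/1177 = 0.55735
SE = √(p̂(1-p̂)/n) = √(0.55735 · 0.44265 / 1177) = 0.01448

z* = 2.576
Margin = z* · SE = 2.576 · 0.01448 = 0.0373

CI: 0.55735 ± 0.0373 = (0.520, 0.595)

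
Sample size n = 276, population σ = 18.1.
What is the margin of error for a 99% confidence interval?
Margin of error = 2.81

Margin of error = z* · σ/√n
= 2.576 · 18.1/√276
= 2.576 · 18.1/16.6132
= 2.81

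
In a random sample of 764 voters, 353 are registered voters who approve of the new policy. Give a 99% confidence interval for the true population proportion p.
(0.416, 0.509)

Proportion CI:
p̂ = 353/764 = 0.46204
SE = √(p̂(1-p̂)/n) = √(0.46204 · 0.53796 / 764) = 0.01804

z* = 2.576
Margin = z* · SE = 2.576 · 0.01804 = 0.0465

CI: 0.46204 ± 0.0465 = (0.416, 0.509)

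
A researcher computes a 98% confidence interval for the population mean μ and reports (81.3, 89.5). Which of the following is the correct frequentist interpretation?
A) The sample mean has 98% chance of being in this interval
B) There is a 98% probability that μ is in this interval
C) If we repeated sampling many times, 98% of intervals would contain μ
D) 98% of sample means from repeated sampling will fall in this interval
C

A) Wrong — x̄ is observed and sits in the interval by construction.
B) Wrong — μ is fixed; the randomness lives in the interval, not in μ.
C) Correct — this is the frequentist long-run coverage interpretation.
D) Wrong — coverage applies to intervals containing μ, not to future x̄ values.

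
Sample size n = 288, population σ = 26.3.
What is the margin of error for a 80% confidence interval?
Margin of error = 1.99

Margin of error = z* · σ/√n
= 1.282 · 26.3/√288
= 1.282 · 26.3/16.9706
= 1.99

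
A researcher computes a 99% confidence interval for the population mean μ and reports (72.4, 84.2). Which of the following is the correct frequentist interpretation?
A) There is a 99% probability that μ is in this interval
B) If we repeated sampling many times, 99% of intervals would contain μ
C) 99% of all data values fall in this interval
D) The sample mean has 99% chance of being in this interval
B

A) Wrong — μ is fixed; the randomness lives in the interval, not in μ.
B) Correct — this is the frequentist long-run coverage interpretation.
C) Wrong — a CI is about the parameter μ, not individual data values.
D) Wrong — x̄ is observed and sits in the interval by construction.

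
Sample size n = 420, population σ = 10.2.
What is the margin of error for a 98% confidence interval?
Margin of error = 1.16

Margin of error = z* · σ/√n
= 2.326 · 10.2/√420
= 2.326 · 10.2/20.4939
= 1.16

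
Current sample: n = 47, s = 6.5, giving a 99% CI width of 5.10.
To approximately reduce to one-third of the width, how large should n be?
n ≈ 423

CI width ∝ 1/√n
To reduce width by factor 3, need √n to grow by 3 → need 3² = 9 times as many samples.

Current: n = 47, width = 5.10
New: n = 423, width ≈ 1.64

Width reduced by factor of 5.10/1.64 = 3.11.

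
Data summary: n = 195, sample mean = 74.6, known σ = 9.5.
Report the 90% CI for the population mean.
(73.48, 75.72)

z-interval (σ known):
z* = 1.645 for 90% confidence

Margin of error = z* · σ/√n = 1.645 · 9.5/√195 = 1.12

CI: (74.6 - 1.12, 74.6 + 1.12) = (73.48, 75.72)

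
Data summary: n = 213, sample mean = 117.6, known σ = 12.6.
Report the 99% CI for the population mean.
(115.38, 119.82)

z-interval (σ known):
z* = 2.576 for 99% confidence

Margin of error = z* · σ/√n = 2.576 · 12.6/√213 = 2.22

CI: (117.6 - 2.22, 117.6 + 2.22) = (115.38, 119.82)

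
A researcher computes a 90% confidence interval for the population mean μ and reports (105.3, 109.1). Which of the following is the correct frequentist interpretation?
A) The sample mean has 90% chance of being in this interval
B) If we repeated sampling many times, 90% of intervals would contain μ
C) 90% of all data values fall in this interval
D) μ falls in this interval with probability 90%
B

A) Wrong — x̄ is observed and sits in the interval by construction.
B) Correct — this is the frequentist long-run coverage interpretation.
C) Wrong — a CI is about the parameter μ, not individual data values.
D) Wrong — μ is fixed; the randomness lives in the interval, not in μ.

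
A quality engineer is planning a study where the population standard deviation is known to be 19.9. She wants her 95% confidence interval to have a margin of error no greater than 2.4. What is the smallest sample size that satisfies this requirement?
n ≥ 265

For margin E ≤ 2.4:
n ≥ (z* · σ / E)²
n ≥ (1.960 · 19.9 / 2.4)²
n ≥ 264.12

Minimum n = 265 (rounding up)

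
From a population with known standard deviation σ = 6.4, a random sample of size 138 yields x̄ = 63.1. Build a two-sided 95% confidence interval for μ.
(62.03, 64.17)

z-interval (σ known):
z* = 1.960 for 95% confidence

Margin of error = z* · σ/√n = 1.960 · 6.4/√138 = 1.07

CI: (63.1 - 1.07, 63.1 + 1.07) = (62.03, 64.17)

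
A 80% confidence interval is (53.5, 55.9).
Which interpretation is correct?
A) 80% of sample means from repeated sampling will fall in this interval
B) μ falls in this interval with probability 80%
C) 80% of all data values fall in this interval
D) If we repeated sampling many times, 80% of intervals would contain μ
D

A) Wrong — coverage applies to intervals containing μ, not to future x̄ values.
B) Wrong — μ is fixed; the randomness lives in the interval, not in μ.
C) Wrong — a CI is about the parameter μ, not individual data values.
D) Correct — this is the frequentist long-run coverage interpretation.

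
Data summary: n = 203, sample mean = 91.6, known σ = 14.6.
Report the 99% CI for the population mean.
(88.96, 94.24)

z-interval (σ known):
z* = 2.576 for 99% confidence

Margin of error = z* · σ/√n = 2.576 · 14.6/√203 = 2.64

CI: (91.6 - 2.64, 91.6 + 2.64) = (88.96, 94.24)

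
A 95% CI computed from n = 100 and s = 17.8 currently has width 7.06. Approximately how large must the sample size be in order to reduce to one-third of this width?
n ≈ 900

CI width ∝ 1/√n
To reduce width by factor 3, need √n to grow by 3 → need 3² = 9 times as many samples.

Current: n = 100, width = 7.06
New: n = 900, width ≈ 2.33

Width reduced by factor of 7.06/2.33 = 3.03.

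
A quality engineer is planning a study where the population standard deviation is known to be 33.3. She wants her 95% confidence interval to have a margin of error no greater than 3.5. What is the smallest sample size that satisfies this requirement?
n ≥ 348

For margin E ≤ 3.5:
n ≥ (z* · σ / E)²
n ≥ (1.960 · 33.3 / 3.5)²
n ≥ 347.75

Minimum n = 348 (rounding up)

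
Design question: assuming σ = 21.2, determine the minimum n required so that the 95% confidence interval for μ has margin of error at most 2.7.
n ≥ 237

For margin E ≤ 2.7:
n ≥ (z* · σ / E)²
n ≥ (1.960 · 21.2 / 2.7)²
n ≥ 236.84

Minimum n = 237 (rounding up)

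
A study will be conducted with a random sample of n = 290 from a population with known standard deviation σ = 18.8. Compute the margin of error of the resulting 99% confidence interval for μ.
Margin of error = 2.84

Margin of error = z* · σ/√n
= 2.576 · 18.8/√290
= 2.576 · 18.8/17.0294
= 2.84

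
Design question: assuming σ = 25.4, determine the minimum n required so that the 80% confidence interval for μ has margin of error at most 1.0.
n ≥ 1061

For margin E ≤ 1.0:
n ≥ (z* · σ / E)²
n ≥ (1.282 · 25.4 / 1.0)²
n ≥ 1060.34

Minimum n = 1061 (rounding up)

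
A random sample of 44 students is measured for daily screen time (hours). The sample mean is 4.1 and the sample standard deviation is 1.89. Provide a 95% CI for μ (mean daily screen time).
(3.53, 4.67)

t-interval (σ unknown):
df = n - 1 = 43
t* = 2.017 for 95% confidence

Margin of error = t* · s/√n = 2.017 · 1.89/√44 = 0.57

CI: (3.53, 4.67)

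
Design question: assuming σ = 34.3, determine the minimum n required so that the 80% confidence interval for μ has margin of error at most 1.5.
n ≥ 860

For margin E ≤ 1.5:
n ≥ (z* · σ / E)²
n ≥ (1.282 · 34.3 / 1.5)²
n ≥ 859.37

Minimum n = 860 (rounding up)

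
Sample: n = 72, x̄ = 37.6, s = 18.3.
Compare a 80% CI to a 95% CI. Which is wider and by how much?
95% CI is wider by 3.02

df = 71
80% CI: t* = 1.294, (34.81, 40.39), width = 2 · t* · s/√n = 5.58
95% CI: t* = 1.994, (33.30, 41.90), width = 2 · t* · s/√n = 8.60

The 95% CI is wider by 8.60 - 5.58 = 3.02.
Higher confidence requires a wider interval.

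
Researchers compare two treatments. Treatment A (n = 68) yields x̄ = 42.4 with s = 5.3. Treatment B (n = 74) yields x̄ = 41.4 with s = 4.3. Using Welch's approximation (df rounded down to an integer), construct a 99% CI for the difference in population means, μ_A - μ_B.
(-1.13, 3.13)

Difference: x̄₁ - x̄₂ = 1.00
SE = √(s₁²/n₁ + s₂²/n₂) = √(5.3²/68 + 4.3²/74) = 0.8142
df = 129.19 → 129 (Welch–Satterthwaite, rounded down)
t* = 2.614

CI: 1.00 ± 2.614 · 0.8142 = 1.00 ± 2.13 = (-1.13, 3.13)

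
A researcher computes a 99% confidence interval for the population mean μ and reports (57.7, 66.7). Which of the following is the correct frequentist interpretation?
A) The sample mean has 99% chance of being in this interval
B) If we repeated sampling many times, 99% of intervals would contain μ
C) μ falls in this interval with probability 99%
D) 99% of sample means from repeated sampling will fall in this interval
B

A) Wrong — x̄ is observed and sits in the interval by construction.
B) Correct — this is the frequentist long-run coverage interpretation.
C) Wrong — μ is fixed; the randomness lives in the interval, not in μ.
D) Wrong — coverage applies to intervals containing μ, not to future x̄ values.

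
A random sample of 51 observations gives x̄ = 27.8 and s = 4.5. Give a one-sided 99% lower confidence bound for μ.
μ ≥ 26.29

Lower bound (one-sided):
t* = 2.403 (one-sided for 99%)
Lower bound = x̄ - t* · s/√n = 27.8 - 2.403 · 4.5/√51 = 26.29

We are 99% confident that μ ≥ 26.29.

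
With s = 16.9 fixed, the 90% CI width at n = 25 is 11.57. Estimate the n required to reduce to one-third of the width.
n ≈ 225

CI width ∝ 1/√n
To reduce width by factor 3, need √n to grow by 3 → need 3² = 9 times as many samples.

Current: n = 25, width = 11.57
New: n = 225, width ≈ 3.72

Width reduced by factor of 11.57/3.72 = 3.11.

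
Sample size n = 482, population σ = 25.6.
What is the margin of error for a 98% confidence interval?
Margin of error = 2.71

Margin of error = z* · σ/√n
= 2.326 · 25.6/√482
= 2.326 · 25.6/21.9545
= 2.71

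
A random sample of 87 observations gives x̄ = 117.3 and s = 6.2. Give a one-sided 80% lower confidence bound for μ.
μ ≥ 116.74

Lower bound (one-sided):
t* = 0.846 (one-sided for 80%)
Lower bound = x̄ - t* · s/√n = 117.3 - 0.846 · 6.2/√87 = 116.74

We are 80% confident that μ ≥ 116.74.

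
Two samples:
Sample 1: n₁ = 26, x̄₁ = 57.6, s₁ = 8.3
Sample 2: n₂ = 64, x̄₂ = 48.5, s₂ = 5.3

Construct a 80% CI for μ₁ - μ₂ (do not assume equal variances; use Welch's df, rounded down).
(6.80, 11.40)

Difference: x̄₁ - x̄₂ = 9.10
SE = √(s₁²/n₁ + s₂²/n₂) = √(8.3²/26 + 5.3²/64) = 1.7574
df = 33.60 → 33 (Welch–Satterthwaite, rounded down)
t* = 1.308

CI: 9.10 ± 1.308 · 1.7574 = 9.10 ± 2.30 = (6.80, 11.40)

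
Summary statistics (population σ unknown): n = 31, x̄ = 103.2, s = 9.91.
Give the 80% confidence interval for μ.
(100.87, 105.53)

t-interval (σ unknown):
df = n - 1 = 30
t* = 1.310 for 80% confidence

Margin of error = t* · s/√n = 1.310 · 9.91/√31 = 2.33

CI: (100.87, 105.53)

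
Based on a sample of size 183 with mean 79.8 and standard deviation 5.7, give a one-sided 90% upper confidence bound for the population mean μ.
μ ≤ 80.34

Upper bound (one-sided):
t* = 1.286 (one-sided for 90%)
Upper bound = x̄ + t* · s/√n = 79.8 + 1.286 · 5.7/√183 = 80.34

We are 90% confident that μ ≤ 80.34.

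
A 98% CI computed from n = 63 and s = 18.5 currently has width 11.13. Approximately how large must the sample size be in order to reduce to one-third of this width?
n ≈ 567

CI width ∝ 1/√n
To reduce width by factor 3, need √n to grow by 3 → need 3² = 9 times as many samples.

Current: n = 63, width = 11.13
New: n = 567, width ≈ 3.63

Width reduced by factor of 11.13/3.63 = 3.07.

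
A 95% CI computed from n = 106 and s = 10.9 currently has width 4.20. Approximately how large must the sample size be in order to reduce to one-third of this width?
n ≈ 954

CI width ∝ 1/√n
To reduce width by factor 3, need √n to grow by 3 → need 3² = 9 times as many samples.

Current: n = 106, width = 4.20
New: n = 954, width ≈ 1.38

Width reduced by factor of 4.20/1.38 = 3.04.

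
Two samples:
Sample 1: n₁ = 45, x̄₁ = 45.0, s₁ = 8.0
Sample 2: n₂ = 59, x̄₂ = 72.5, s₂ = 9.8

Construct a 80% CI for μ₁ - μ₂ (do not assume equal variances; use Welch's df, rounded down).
(-29.75, -25.25)

Difference: x̄₁ - x̄₂ = -27.50
SE = √(s₁²/n₁ + s₂²/n₂) = √(8.0²/45 + 9.8²/59) = 1.7464
df = 101.50 → 101 (Welch–Satterthwaite, rounded down)
t* = 1.290

CI: -27.50 ± 1.290 · 1.7464 = -27.50 ± 2.25 = (-29.75, -25.25)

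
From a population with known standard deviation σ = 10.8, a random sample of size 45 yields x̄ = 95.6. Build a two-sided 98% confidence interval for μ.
(91.86, 99.34)

z-interval (σ known):
z* = 2.326 for 98% confidence

Margin of error = z* · σ/√n = 2.326 · 10.8/√45 = 3.74

CI: (95.6 - 3.74, 95.6 + 3.74) = (91.86, 99.34)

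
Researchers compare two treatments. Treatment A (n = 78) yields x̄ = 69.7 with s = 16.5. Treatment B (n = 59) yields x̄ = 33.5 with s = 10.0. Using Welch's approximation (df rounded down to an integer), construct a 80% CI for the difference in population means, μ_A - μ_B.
(33.27, 39.13)

Difference: x̄₁ - x̄₂ = 36.20
SE = √(s₁²/n₁ + s₂²/n₂) = √(16.5²/78 + 10.0²/59) = 2.2771
df = 129.42 → 129 (Welch–Satterthwaite, rounded down)
t* = 1.288

CI: 36.20 ± 1.288 · 2.2771 = 36.20 ± 2.93 = (33.27, 39.13)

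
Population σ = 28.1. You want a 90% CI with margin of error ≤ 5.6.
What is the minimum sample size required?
n ≥ 69

For margin E ≤ 5.6:
n ≥ (z* · σ / E)²
n ≥ (1.645 · 28.1 / 5.6)²
n ≥ 68.13

Minimum n = 69 (rounding up)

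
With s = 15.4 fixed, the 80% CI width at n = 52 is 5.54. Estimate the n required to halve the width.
n ≈ 208

CI width ∝ 1/√n
To reduce width by factor 2, need √n to grow by 2 → need 2² = 4 times as many samples.

Current: n = 52, width = 5.54
New: n = 208, width ≈ 2.75

Width reduced by factor of 5.54/2.75 = 2.01.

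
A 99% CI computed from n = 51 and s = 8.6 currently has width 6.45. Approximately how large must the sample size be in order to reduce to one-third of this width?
n ≈ 459

CI width ∝ 1/√n
To reduce width by factor 3, need √n to grow by 3 → need 3² = 9 times as many samples.

Current: n = 51, width = 6.45
New: n = 459, width ≈ 2.08

Width reduced by factor of 6.45/2.08 = 3.10.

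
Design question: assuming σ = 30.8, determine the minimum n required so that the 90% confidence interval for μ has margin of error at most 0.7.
n ≥ 5239

For margin E ≤ 0.7:
n ≥ (z* · σ / E)²
n ≥ (1.645 · 30.8 / 0.7)²
n ≥ 5238.86

Minimum n = 5239 (rounding up)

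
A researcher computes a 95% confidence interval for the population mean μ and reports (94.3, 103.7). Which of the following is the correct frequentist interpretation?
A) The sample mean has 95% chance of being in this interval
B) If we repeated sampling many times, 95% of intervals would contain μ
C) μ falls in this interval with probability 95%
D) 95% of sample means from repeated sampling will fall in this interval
B

A) Wrong — x̄ is observed and sits in the interval by construction.
B) Correct — this is the frequentist long-run coverage interpretation.
C) Wrong — μ is fixed; the randomness lives in the interval, not in μ.
D) Wrong — coverage applies to intervals containing μ, not to future x̄ values.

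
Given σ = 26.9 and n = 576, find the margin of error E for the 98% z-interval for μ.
Margin of error = 2.61

Margin of error = z* · σ/√n
= 2.326 · 26.9/√576
= 2.326 · 26.9/24.0000
= 2.61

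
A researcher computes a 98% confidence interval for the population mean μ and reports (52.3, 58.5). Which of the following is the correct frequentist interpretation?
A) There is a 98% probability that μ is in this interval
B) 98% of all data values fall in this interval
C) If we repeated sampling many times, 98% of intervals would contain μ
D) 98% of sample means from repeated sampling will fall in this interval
C

A) Wrong — μ is fixed; the randomness lives in the interval, not in μ.
B) Wrong — a CI is about the parameter μ, not individual data values.
C) Correct — this is the frequentist long-run coverage interpretation.
D) Wrong — coverage applies to intervals containing μ, not to future x̄ values.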